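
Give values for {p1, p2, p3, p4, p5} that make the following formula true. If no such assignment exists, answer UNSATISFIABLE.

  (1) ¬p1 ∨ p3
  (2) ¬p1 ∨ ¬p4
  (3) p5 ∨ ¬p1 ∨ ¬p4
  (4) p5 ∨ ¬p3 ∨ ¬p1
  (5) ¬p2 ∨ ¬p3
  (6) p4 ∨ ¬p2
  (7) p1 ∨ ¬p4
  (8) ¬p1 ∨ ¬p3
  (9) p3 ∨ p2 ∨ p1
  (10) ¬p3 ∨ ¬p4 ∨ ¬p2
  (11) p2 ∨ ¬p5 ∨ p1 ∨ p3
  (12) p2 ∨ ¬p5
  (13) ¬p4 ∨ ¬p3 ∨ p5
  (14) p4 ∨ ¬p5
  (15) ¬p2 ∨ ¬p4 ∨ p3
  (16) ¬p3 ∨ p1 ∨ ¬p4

Suppose p1 = False.
Unit clause (¬p4) forces p4 = False.
Unit clause (¬p2) forces p2 = False.
Unit clause (p3) forces p3 = True.
Unit clause (¬p5) forces p5 = False.
Every clause now holds.

p1 ↦ False,  p2 ↦ False,  p3 ↦ True,  p4 ↦ False,  p5 ↦ False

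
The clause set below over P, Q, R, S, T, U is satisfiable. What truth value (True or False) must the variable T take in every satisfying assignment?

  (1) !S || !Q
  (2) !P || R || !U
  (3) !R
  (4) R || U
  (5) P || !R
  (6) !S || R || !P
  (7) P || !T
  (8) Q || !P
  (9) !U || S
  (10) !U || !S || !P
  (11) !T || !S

False

Suppose T = true.
(!R) alone gives R = false.
(U) alone gives U = true.
(!P) alone gives P = false.
That conflicts with the unit clause (P).
So every satisfying assignment has T = False.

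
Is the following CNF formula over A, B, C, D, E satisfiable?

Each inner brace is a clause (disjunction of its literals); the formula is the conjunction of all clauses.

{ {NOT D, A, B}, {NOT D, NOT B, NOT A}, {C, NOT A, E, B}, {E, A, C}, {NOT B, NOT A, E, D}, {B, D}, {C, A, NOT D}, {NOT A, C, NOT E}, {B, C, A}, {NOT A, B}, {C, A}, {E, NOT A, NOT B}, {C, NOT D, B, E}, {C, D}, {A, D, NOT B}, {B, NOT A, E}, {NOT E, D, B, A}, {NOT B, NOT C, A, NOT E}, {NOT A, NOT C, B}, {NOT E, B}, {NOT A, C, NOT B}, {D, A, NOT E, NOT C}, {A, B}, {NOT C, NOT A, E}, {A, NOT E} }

Try B = true.
Try D = false.
The clause (C) is unit, so C = true.
The clause (A) is unit, so A = true.
The clause (E) is unit, so E = true.
Every clause now holds.
A satisfying assignment: A=true; B=true; C=true; D=false; E=true.

Satisfiable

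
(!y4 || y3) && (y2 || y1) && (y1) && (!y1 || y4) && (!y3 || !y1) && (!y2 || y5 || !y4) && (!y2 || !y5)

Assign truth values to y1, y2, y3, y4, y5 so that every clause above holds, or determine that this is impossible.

Unit clause (y1) forces y1 = true.
Unit clause (y4) forces y4 = true.
Unit clause (y3) forces y3 = true.
That conflicts with the unit clause (!y3).

UNSATISFIABLE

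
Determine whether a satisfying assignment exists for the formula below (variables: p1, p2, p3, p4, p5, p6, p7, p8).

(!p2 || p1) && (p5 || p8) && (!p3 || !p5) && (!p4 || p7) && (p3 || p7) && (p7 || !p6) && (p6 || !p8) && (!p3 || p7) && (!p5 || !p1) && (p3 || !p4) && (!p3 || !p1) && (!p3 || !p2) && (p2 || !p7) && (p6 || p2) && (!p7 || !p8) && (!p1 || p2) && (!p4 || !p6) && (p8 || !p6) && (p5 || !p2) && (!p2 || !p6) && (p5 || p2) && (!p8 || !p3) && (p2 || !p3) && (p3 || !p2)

Try p2 = false.
(!p7) alone gives p7 = false.
(!p4) alone gives p4 = false.
(p3) alone gives p3 = true.
Now (!p3) is unsatisfied and unit — conflict.
Undo p2 and try p2 = true.
(p1) alone gives p1 = true.
(!p5) alone gives p5 = false.
Now (p5) is unsatisfied and unit — conflict.
Both values of p2 lead to a conflict.
No assignment satisfies every clause.

No, unsatisfiable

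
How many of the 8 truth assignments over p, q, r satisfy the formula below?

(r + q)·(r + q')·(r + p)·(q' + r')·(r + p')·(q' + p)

There are 2^3 = 8 truth assignments over (p, q, r).
Check each against the 6 clauses (columns in the order p, q, r):
  F F F  ✗ fails (r + q)
  F F T  ✓ satisfies all
  F T F  ✗ fails (r + q')
  F T T  ✗ fails (q' + r')
  T F F  ✗ fails (r + q)
  T F T  ✓ satisfies all
  T T F  ✗ fails (r + q')
  T T T  ✗ fails (q' + r')
2 of the 8 rows are models.

2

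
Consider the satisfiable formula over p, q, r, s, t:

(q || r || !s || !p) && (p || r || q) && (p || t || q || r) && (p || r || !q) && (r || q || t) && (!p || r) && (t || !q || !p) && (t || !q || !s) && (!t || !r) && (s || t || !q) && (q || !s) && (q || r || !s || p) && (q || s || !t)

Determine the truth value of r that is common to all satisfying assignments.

True

Suppose r = false.
From the singleton clause (!p), p = false.
From the singleton clause (q), q = true.
That conflicts with the unit clause (!q).
So every satisfying assignment has r = True.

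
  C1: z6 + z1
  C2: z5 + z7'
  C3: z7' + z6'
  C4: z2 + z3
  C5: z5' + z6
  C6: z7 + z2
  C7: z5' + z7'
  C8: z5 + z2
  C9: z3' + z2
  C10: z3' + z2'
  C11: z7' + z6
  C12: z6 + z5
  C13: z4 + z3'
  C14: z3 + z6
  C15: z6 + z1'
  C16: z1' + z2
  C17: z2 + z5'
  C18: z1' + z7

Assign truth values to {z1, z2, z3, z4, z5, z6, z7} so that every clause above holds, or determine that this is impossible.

z1=0, z2=1, z3=0, z4=0, z5=0, z6=1, z7=0

Suppose z6 = 1.
Unit clause (z7') forces z7 = 0.
Unit clause (z2) forces z2 = 1.
Unit clause (z3') forces z3 = 0.
Unit clause (z1') forces z1 = 0.
All clauses hold; z4, z5 can take either value.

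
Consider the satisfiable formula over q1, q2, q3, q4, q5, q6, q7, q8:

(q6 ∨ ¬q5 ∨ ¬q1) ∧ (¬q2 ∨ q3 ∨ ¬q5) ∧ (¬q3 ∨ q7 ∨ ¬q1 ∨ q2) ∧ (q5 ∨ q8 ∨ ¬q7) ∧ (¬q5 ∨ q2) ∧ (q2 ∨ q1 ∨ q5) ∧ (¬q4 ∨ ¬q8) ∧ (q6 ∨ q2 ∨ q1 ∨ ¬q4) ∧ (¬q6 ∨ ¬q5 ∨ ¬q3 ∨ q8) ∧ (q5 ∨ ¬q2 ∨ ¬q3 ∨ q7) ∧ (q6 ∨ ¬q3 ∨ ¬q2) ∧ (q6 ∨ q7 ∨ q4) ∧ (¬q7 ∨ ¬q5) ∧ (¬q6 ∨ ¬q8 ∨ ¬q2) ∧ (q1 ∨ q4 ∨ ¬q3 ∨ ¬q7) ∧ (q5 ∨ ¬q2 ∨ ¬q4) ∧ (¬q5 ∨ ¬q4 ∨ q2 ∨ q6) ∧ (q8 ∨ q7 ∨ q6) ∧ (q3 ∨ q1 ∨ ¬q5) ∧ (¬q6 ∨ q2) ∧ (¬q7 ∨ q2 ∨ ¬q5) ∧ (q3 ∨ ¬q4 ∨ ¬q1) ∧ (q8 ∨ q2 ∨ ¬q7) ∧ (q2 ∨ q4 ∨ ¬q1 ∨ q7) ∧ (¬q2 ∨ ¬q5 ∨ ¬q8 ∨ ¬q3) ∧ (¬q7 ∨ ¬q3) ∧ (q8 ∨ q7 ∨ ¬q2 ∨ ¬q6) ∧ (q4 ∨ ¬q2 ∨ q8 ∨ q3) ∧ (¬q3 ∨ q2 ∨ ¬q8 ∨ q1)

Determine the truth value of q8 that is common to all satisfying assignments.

True

Suppose q8 = False.
Try q5 = True.
The clause (q2) is unit, so q2 = True.
The clause (q3) is unit, so q3 = True.
The clause (¬q6) is unit, so q6 = False.
Now (q6) is unsatisfied and unit — conflict.
Backtrack on q5: now try q5 = False.
The clause (¬q7) is unit, so q7 = False.
The clause (q6) is unit, so q6 = True.
The clause (q2) is unit, so q2 = True.
Now (¬q2) is unsatisfied and unit — conflict.
Both values of q5 lead to a conflict.
So every satisfying assignment has q8 = True.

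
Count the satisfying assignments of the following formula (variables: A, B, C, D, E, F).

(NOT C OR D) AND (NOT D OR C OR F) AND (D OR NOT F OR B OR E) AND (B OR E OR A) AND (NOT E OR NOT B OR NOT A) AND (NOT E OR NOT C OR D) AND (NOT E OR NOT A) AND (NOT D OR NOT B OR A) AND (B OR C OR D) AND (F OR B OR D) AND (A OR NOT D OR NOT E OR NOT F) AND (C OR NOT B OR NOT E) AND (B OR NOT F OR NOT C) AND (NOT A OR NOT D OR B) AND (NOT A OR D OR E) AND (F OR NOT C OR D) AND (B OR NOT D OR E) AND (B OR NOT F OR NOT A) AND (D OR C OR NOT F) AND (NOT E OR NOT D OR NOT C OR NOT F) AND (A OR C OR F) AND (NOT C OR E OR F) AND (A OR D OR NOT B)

There are 2^6 = 64 truth assignments over (A, B, C, D, E, F).
Split on E. With E = true, the clauses containing E are satisfied and NOT E drops from the rest; 1 of the 2^5 = 32 assignments to the other variables satisfy what remains.
With E = false, by the same count on the reduced clause set, 2 assignments work.
(One model: A=F, B=F, C=T, D=T, E=T, F=F.)
Total: 1 + 2 = 3.

3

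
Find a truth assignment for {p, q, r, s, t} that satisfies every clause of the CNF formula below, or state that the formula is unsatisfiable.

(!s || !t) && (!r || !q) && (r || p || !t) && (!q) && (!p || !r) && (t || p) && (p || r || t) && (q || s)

(!q) alone gives q = false.
(s) alone gives s = true.
(!t) alone gives t = false.
(p) alone gives p = true.
(!r) alone gives r = false.
All clauses are satisfied.

p: true,  q: false,  r: false,  s: true,  t: false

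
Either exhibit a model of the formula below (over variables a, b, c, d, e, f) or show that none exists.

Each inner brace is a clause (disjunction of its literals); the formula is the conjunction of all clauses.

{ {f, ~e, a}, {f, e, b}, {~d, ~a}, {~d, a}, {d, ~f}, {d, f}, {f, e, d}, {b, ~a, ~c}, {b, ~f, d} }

UNSATISFIABLE

Case d = 0:
From the singleton clause (~f), f = 0.
Now (f) is unsatisfied and unit — conflict.
Undo d and try d = 1.
From the singleton clause (~a), a = 0.
Now (a) is unsatisfied and unit — conflict.
Both values of d lead to a conflict.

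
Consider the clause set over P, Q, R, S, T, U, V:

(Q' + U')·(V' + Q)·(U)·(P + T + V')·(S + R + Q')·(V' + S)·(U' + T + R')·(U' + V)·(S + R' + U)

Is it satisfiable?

Unsatisfiable

Unit clause (U) forces U = 1.
Unit clause (Q') forces Q = 0.
Unit clause (V') forces V = 0.
Now (V) is unsatisfied and unit — conflict.
No assignment satisfies every clause.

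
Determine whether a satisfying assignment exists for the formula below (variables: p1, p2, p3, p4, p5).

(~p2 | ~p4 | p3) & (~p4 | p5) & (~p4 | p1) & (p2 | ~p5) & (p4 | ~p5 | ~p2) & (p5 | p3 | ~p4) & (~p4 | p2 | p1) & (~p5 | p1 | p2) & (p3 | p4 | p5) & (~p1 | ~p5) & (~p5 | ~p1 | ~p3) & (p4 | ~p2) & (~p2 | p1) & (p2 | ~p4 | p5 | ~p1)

Case p4 = 0:
(~p2) alone gives p2 = 0.
(~p5) alone gives p5 = 0.
(p3) alone gives p3 = 1.
Every clause is now satisfied; p1 is unconstrained.
A satisfying assignment: p1: 1,  p2: 0,  p3: 1,  p4: 0,  p5: 0.

Satisfiable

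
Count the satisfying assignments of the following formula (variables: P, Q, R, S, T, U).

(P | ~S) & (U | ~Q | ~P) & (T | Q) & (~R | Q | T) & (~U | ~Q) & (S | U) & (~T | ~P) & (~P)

There are 2^6 = 64 truth assignments over (P, Q, R, S, T, U).
Split on T. With T = 1, the clauses containing T are satisfied and ~T drops from the rest; 2 of the 2^5 = 32 assignments to the other variables satisfy what remains.
With T = 0, by the same count on the reduced clause set, 0 assignments work.
(One model: P=F, Q=F, R=F, S=F, T=T, U=T.)
Total: 2 + 0 = 2.

2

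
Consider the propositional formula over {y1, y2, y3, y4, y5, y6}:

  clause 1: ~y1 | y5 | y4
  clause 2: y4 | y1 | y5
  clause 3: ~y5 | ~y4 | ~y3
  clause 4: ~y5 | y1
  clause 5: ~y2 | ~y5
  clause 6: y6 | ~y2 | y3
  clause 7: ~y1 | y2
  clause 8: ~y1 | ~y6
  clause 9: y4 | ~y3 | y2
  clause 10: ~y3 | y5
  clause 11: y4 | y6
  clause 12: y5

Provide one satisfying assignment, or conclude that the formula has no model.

The clause (y5) is unit, so y5 = 1.
The clause (y1) is unit, so y1 = 1.
The clause (~y2) is unit, so y2 = 0.
That conflicts with the unit clause (y2).

UNSATISFIABLE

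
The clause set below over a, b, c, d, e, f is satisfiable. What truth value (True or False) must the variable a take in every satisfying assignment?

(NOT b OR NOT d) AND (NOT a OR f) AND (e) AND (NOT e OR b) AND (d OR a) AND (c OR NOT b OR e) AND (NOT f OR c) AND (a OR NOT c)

Suppose a = false.
Unit clause (e) forces e = true.
Unit clause (b) forces b = true.
Unit clause (NOT d) forces d = false.
That conflicts with the unit clause (d).
So every satisfying assignment has a = True.

True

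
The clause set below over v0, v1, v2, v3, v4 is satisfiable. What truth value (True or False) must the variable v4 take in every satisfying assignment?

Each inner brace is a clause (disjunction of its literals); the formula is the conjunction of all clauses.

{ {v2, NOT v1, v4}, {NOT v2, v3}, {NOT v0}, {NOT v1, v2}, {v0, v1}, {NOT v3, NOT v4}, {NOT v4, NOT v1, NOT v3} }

Suppose v4 = true.
Unit clause (NOT v0) forces v0 = false.
Unit clause (v1) forces v1 = true.
Unit clause (v2) forces v2 = true.
Unit clause (v3) forces v3 = true.
But (NOT v3) is also a unit clause — contradiction.
So every satisfying assignment has v4 = False.

False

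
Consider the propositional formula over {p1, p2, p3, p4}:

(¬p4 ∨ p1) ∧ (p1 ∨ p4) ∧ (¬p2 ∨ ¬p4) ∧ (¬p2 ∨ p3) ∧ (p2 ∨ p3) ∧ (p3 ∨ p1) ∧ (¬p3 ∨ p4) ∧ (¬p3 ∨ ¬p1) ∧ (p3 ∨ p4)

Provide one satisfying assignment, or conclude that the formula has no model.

Try p4 = False.
The clause (p1) is unit, so p1 = True.
The clause (¬p3) is unit, so p3 = False.
Now (p3) is unsatisfied and unit — conflict.
So p4 must be the other value — set p4 = True.
The clause (p1) is unit, so p1 = True.
The clause (¬p2) is unit, so p2 = False.
The clause (p3) is unit, so p3 = True.
Now (¬p3) is unsatisfied and unit — conflict.
Both values of p4 lead to a conflict.

UNSATISFIABLE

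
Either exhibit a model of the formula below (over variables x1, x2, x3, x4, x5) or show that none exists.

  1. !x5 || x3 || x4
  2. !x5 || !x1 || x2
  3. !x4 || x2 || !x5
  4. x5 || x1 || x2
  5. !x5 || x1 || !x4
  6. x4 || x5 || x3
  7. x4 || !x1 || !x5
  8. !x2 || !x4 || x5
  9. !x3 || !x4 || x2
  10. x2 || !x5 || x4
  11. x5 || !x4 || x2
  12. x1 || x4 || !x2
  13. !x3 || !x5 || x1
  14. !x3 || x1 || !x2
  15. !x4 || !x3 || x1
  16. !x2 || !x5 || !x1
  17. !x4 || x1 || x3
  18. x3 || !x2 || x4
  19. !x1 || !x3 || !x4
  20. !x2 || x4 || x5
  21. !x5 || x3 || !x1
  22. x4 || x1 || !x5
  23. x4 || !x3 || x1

x1=true; x2=false; x3=true; x4=false; x5=false

Branch on x5: set x5 = false.
Branch on x1: set x1 = true.
Branch on x4: set x4 = false.
From the singleton clause (x3), x3 = true.
From the singleton clause (!x2), x2 = false.
Every clause now holds.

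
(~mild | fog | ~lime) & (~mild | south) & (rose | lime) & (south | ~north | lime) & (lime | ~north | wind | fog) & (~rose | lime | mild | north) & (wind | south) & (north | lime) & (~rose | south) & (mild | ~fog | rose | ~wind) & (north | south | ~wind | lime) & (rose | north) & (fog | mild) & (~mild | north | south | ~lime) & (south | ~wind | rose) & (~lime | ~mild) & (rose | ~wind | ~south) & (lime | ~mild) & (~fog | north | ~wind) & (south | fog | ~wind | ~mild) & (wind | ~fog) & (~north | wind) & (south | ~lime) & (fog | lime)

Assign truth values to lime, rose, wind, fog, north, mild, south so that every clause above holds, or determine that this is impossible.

Branch on mild: set mild = 0.
Unit clause (fog) forces fog = 1.
Unit clause (wind) forces wind = 1.
Unit clause (rose) forces rose = 1.
Unit clause (south) forces south = 1.
Unit clause (north) forces north = 1.
Every clause is now satisfied; lime is unconstrained.

lime: 1, rose: 1, wind: 1, fog: 1, north: 1, mild: 0, south: 1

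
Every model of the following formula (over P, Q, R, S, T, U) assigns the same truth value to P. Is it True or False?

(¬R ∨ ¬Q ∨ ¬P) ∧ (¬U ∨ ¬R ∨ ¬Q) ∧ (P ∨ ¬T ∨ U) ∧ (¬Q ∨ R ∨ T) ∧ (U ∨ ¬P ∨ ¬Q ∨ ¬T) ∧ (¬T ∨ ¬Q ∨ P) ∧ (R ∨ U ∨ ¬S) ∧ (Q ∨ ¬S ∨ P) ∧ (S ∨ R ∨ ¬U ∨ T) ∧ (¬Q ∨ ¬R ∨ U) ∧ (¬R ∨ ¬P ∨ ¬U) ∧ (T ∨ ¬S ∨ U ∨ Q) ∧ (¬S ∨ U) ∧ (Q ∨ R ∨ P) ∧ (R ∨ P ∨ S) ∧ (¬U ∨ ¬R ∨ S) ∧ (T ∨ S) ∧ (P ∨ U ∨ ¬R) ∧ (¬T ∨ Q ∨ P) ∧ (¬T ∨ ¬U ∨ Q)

Suppose P = False.
Suppose T = False.
From the singleton clause (S), S = True.
From the singleton clause (Q), Q = True.
From the singleton clause (R), R = True.
From the singleton clause (¬U), U = False.
But (U) is also a unit clause — contradiction.
So T must be the other value — set T = True.
From the singleton clause (U), U = True.
From the singleton clause (¬Q), Q = False.
But (Q) is also a unit clause — contradiction.
Neither T = True nor T = False works.
So every satisfying assignment has P = True.

True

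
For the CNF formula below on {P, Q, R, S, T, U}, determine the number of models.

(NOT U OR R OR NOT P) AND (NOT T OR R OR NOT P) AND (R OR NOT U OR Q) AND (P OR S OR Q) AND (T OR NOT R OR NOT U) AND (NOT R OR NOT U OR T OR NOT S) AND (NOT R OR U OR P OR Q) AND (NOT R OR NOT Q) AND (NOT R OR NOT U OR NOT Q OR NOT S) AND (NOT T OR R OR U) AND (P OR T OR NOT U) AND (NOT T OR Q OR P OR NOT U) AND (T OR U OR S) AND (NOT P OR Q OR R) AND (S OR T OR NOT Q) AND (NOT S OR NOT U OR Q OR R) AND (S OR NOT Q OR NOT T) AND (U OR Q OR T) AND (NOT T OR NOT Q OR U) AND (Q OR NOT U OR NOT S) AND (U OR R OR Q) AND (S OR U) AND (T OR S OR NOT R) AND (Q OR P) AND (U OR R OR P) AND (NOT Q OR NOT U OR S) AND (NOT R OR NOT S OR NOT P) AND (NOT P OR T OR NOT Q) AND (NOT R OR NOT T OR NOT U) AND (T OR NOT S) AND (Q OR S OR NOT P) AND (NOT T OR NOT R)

1

There are 2^6 = 64 truth assignments over (P, Q, R, S, T, U).
Split on T. With T = true, the clauses containing T are satisfied and NOT T drops from the rest; 1 of the 2^5 = 32 assignments to the other variables satisfy what remains.
With T = false, by the same count on the reduced clause set, 0 assignments work.
(One model: P=F, Q=T, R=F, S=T, T=T, U=T.)
Total: 1 + 0 = 1.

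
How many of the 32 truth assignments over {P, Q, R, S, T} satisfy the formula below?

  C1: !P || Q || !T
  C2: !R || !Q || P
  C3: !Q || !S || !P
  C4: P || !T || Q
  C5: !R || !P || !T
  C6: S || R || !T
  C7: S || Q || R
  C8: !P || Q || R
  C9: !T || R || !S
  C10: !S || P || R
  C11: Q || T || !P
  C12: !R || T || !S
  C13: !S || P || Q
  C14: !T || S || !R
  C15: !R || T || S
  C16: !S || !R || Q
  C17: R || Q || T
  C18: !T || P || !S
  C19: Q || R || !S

There are 2^5 = 32 truth assignments over (P, Q, R, S, T).
Split on S. With S = true, the clauses containing S are satisfied and !S drops from the rest; 0 of the 2^4 = 16 assignments to the other variables satisfy what remains.
With S = false, by the same count on the reduced clause set, 2 assignments work.
(One model: P=F, Q=T, R=F, S=F, T=F.)
Total: 0 + 2 = 2.

2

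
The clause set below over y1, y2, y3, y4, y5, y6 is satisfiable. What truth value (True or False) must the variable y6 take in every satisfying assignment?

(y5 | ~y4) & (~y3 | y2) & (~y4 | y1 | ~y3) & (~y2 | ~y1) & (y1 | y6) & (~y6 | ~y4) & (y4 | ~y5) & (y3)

True

Suppose y6 = 0.
From the singleton clause (y1), y1 = 1.
From the singleton clause (~y2), y2 = 0.
From the singleton clause (~y3), y3 = 0.
Now (y3) is unsatisfied and unit — conflict.
So every satisfying assignment has y6 = True.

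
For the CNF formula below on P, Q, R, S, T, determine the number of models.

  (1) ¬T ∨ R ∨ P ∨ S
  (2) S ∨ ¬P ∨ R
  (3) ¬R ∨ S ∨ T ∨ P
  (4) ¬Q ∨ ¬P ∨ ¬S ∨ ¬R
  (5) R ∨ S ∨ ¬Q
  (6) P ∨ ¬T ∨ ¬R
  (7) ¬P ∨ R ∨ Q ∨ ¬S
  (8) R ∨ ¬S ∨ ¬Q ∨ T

13

There are 2^5 = 32 truth assignments over (P, Q, R, S, T).
Split on S. With S = True, the clauses containing S are satisfied and ¬S drops from the rest; 8 of the 2^4 = 16 assignments to the other variables satisfy what remains.
With S = False, by the same count on the reduced clause set, 5 assignments work.
(One model: P=F, Q=F, R=F, S=F, T=F.)
Total: 8 + 5 = 13.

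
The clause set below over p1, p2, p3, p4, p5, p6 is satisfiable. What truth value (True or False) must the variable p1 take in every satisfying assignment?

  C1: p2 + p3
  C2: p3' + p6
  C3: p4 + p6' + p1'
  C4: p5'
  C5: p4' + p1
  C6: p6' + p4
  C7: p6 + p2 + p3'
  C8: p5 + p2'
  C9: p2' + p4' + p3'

True

Suppose p1 = 0.
(p5') alone gives p5 = 0.
(p4') alone gives p4 = 0.
(p6') alone gives p6 = 0.
(p3') alone gives p3 = 0.
(p2) alone gives p2 = 1.
But (p2') is also a unit clause — contradiction.
So every satisfying assignment has p1 = True.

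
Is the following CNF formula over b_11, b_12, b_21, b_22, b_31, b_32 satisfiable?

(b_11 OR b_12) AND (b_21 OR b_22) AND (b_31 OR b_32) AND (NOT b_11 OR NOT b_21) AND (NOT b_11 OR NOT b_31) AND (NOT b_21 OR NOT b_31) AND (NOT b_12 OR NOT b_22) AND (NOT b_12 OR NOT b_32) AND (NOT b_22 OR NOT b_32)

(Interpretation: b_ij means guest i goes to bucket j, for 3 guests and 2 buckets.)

Branch on b_11: set b_11 = true.
From the singleton clause (NOT b_21), b_21 = false.
From the singleton clause (b_22), b_22 = true.
From the singleton clause (NOT b_31), b_31 = false.
From the singleton clause (b_32), b_32 = true.
Now (NOT b_32) is unsatisfied and unit — conflict.
Undo b_11 and try b_11 = false.
From the singleton clause (b_12), b_12 = true.
From the singleton clause (NOT b_22), b_22 = false.
From the singleton clause (b_21), b_21 = true.
From the singleton clause (NOT b_31), b_31 = false.
From the singleton clause (b_32), b_32 = true.
Now (NOT b_32) is unsatisfied and unit — conflict.
Neither b_11 = true nor b_11 = false works.
No assignment satisfies every clause.

No, unsatisfiable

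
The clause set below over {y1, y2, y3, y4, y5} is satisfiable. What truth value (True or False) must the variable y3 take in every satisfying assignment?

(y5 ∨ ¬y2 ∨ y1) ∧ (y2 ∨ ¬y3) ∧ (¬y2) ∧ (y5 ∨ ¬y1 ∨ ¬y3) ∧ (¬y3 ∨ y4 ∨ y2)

Suppose y3 = True.
(y2) alone gives y2 = True.
That conflicts with the unit clause (¬y2).
So every satisfying assignment has y3 = False.

False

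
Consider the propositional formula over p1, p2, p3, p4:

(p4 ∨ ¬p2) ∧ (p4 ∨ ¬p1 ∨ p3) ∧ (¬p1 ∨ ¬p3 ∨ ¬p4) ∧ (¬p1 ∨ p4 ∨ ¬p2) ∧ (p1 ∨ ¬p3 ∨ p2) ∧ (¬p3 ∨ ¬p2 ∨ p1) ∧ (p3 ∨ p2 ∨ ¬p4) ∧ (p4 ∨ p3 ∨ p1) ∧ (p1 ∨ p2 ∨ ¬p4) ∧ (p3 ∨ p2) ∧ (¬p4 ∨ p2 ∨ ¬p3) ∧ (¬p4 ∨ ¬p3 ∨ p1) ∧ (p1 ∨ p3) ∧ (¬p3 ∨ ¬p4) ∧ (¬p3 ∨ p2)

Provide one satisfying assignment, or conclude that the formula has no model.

Case p4 = True:
The clause (¬p3) is unit, so p3 = False.
The clause (p2) is unit, so p2 = True.
The clause (p1) is unit, so p1 = True.
Every clause now holds.

p1: True,  p2: True,  p3: False,  p4: True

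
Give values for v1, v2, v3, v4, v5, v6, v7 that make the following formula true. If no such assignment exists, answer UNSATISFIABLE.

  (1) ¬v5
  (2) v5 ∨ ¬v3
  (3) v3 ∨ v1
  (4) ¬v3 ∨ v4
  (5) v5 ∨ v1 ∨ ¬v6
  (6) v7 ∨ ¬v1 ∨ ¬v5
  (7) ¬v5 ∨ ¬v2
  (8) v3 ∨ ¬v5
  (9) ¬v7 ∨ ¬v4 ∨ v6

v1: True,  v2: True,  v3: False,  v4: False,  v5: False,  v6: False,  v7: True

From the singleton clause (¬v5), v5 = False.
From the singleton clause (¬v3), v3 = False.
From the singleton clause (v1), v1 = True.
Case v7 = True:
Case v4 = False:
No clause remains; v2, v6 are free.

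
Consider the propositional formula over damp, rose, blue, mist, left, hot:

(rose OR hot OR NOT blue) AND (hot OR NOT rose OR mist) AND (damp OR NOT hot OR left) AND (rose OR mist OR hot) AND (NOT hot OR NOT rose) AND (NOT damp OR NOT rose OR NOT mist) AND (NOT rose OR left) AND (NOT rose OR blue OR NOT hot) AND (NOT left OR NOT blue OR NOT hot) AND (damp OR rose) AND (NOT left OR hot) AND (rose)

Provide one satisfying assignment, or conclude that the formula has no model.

UNSATISFIABLE

From the singleton clause (rose), rose = true.
From the singleton clause (NOT hot), hot = false.
From the singleton clause (mist), mist = true.
From the singleton clause (NOT damp), damp = false.
From the singleton clause (left), left = true.
But (NOT left) is also a unit clause — contradiction.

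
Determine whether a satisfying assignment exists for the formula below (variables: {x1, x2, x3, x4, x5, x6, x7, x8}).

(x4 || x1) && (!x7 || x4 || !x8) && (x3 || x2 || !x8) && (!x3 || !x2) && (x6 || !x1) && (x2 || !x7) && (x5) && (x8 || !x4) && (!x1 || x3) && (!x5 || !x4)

From the singleton clause (x5), x5 = true.
From the singleton clause (!x4), x4 = false.
From the singleton clause (x1), x1 = true.
From the singleton clause (x6), x6 = true.
From the singleton clause (x3), x3 = true.
From the singleton clause (!x2), x2 = false.
From the singleton clause (!x7), x7 = false.
Every clause is now satisfied; x8 is unconstrained.
A satisfying assignment: x1=true, x2=false, x3=true, x4=false, x5=true, x6=true, x7=false, x8=false.

Yes, satisfiable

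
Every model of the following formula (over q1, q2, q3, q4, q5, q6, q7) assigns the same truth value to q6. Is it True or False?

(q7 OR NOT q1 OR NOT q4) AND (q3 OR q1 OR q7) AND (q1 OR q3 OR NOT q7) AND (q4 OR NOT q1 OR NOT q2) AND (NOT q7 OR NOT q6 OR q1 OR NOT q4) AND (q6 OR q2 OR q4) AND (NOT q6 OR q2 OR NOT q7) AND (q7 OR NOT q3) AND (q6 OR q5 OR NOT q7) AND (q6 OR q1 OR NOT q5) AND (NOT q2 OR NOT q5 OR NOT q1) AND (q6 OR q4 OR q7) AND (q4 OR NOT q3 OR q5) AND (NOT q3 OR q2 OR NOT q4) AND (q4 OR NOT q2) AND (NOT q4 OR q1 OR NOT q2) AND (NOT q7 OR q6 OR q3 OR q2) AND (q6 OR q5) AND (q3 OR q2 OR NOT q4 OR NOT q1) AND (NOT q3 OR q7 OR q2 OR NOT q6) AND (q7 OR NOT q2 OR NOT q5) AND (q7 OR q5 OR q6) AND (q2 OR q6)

Suppose q6 = false.
Unit clause (q5) forces q5 = true.
Unit clause (q1) forces q1 = true.
Unit clause (NOT q2) forces q2 = false.
Now (q2) is unsatisfied and unit — conflict.
So every satisfying assignment has q6 = True.

True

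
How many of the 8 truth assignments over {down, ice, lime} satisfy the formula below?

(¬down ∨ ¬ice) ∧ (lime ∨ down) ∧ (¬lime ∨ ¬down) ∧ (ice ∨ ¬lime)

There are 2^3 = 8 truth assignments over (down, ice, lime).
Check each against the 4 clauses (columns in the order down, ice, lime):
  F F F  ✗ fails (lime ∨ down)
  F F T  ✗ fails (ice ∨ ¬lime)
  F T F  ✗ fails (lime ∨ down)
  F T T  ✓ satisfies all
  T F F  ✓ satisfies all
  T F T  ✗ fails (¬lime ∨ ¬down)
  T T F  ✗ fails (¬down ∨ ¬ice)
  T T T  ✗ fails (¬down ∨ ¬ice)
2 of the 8 rows are models.

2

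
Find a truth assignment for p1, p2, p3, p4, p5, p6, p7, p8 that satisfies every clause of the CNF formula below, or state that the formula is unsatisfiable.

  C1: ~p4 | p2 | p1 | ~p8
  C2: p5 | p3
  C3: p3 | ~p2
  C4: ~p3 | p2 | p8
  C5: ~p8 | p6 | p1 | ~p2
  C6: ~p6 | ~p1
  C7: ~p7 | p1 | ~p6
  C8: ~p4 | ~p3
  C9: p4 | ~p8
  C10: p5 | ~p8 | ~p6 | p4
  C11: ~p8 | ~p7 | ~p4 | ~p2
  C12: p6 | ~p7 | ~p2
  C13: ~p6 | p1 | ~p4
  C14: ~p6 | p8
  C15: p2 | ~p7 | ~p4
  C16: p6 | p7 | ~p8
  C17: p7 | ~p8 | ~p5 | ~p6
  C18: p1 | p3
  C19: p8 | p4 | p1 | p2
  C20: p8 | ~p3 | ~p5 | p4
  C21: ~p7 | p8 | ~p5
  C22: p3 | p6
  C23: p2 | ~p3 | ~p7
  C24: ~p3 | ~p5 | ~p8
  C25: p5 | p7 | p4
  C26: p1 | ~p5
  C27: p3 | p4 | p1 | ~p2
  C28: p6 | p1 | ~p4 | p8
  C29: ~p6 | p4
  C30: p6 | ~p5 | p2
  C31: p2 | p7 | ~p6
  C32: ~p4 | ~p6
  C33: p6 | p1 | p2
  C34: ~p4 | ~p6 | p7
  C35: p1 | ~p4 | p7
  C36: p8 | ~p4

UNSATISFIABLE

Try p5 = 1.
The clause (p1) is unit, so p1 = 1.
The clause (~p6) is unit, so p6 = 0.
The clause (p3) is unit, so p3 = 1.
The clause (~p4) is unit, so p4 = 0.
The clause (~p8) is unit, so p8 = 0.
Now (p8) is unsatisfied and unit — conflict.
Undo p5 and try p5 = 0.
The clause (p3) is unit, so p3 = 1.
The clause (~p4) is unit, so p4 = 0.
The clause (~p8) is unit, so p8 = 0.
The clause (p2) is unit, so p2 = 1.
The clause (~p6) is unit, so p6 = 0.
The clause (~p7) is unit, so p7 = 0.
Now (p7) is unsatisfied and unit — conflict.
Neither p5 = 1 nor p5 = 0 works.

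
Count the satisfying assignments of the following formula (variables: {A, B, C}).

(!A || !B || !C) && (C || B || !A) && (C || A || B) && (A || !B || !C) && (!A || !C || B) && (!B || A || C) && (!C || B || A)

There are 2^3 = 8 truth assignments over (A, B, C).
Check each against the 7 clauses (columns in the order A, B, C):
  F F F  ✗ fails (C || A || B)
  F F T  ✗ fails (!C || B || A)
  F T F  ✗ fails (!B || A || C)
  F T T  ✗ fails (A || !B || !C)
  T F F  ✗ fails (C || B || !A)
  T F T  ✗ fails (!A || !C || B)
  T T F  ✓ satisfies all
  T T T  ✗ fails (!A || !B || !C)
1 of the 8 rows is a model.

1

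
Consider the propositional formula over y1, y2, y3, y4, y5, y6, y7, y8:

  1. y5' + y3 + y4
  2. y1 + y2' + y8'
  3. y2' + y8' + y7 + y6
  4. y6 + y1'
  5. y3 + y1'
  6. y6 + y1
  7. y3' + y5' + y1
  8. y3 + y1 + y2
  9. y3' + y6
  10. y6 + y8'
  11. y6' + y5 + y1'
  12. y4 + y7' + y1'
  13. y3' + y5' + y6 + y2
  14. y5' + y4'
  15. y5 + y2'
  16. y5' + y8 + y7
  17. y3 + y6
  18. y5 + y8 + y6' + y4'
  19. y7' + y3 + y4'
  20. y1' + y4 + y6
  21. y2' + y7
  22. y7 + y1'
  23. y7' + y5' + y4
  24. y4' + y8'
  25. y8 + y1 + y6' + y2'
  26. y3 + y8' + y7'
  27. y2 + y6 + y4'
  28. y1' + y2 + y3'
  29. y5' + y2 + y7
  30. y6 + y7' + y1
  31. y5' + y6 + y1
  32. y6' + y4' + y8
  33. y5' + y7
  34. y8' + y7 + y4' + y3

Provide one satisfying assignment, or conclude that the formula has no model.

y1 ↦ 0,  y2 ↦ 0,  y3 ↦ 1,  y4 ↦ 0,  y5 ↦ 0,  y6 ↦ 1,  y7 ↦ 1,  y8 ↦ 0

Suppose y6 = 1.
Suppose y3 = 1.
Suppose y5 = 0.
(y1') alone gives y1 = 0.
(y2') alone gives y2 = 0.
Suppose y8 = 0.
(y4') alone gives y4 = 0.
All clauses hold; y7 can take either value.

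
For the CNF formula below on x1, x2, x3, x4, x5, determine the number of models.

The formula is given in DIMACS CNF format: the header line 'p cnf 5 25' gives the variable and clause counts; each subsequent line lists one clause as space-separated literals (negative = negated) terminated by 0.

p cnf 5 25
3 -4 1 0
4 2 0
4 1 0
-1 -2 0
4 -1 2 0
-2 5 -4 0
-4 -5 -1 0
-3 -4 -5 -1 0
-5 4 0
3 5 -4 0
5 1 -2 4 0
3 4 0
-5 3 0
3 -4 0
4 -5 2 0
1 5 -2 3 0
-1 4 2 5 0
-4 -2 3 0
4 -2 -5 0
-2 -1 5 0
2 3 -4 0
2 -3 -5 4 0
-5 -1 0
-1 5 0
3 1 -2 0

There are 2^5 = 32 truth assignments over (x1, x2, x3, x4, x5).
Split on x3. With x3 = True, the clauses containing x3 are satisfied and ¬x3 drops from the rest; 3 of the 2^4 = 16 assignments to the other variables satisfy what remains.
With x3 = False, by the same count on the reduced clause set, 0 assignments work.
Total: 3 + 0 = 3.

3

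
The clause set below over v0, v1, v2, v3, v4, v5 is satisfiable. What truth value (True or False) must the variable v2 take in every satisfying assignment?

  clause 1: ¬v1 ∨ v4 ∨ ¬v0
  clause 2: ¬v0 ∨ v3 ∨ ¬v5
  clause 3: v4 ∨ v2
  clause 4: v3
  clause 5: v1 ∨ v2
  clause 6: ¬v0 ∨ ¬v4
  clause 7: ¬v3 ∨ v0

Suppose v2 = False.
(v4) alone gives v4 = True.
(v3) alone gives v3 = True.
(v1) alone gives v1 = True.
(¬v0) alone gives v0 = False.
That conflicts with the unit clause (v0).
So every satisfying assignment has v2 = True.

True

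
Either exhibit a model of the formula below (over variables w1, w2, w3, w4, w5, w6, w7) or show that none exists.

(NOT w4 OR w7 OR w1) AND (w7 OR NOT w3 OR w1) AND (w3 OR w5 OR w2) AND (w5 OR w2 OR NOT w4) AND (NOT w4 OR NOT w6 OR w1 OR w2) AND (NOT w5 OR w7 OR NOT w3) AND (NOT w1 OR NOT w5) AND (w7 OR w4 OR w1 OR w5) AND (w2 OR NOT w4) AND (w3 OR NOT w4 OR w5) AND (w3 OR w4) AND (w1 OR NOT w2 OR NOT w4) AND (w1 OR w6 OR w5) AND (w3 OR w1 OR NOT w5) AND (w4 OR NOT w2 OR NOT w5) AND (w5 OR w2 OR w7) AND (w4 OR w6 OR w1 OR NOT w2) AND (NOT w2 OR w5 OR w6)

Suppose w1 = false.
Suppose w4 = false.
From the singleton clause (w3), w3 = true.
From the singleton clause (w7), w7 = true.
Suppose w6 = true.
Suppose w2 = true.
From the singleton clause (NOT w5), w5 = false.
This assignment satisfies each clause.

w1 ↦ false; w2 ↦ true; w3 ↦ true; w4 ↦ false; w5 ↦ false; w6 ↦ true; w7 ↦ true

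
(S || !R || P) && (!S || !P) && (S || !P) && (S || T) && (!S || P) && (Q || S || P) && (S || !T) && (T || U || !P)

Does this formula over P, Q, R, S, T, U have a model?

Unsatisfiable

Case S = false:
(!P) alone gives P = false.
(!R) alone gives R = false.
(T) alone gives T = true.
That conflicts with the unit clause (!T).
Undo S and try S = true.
(!P) alone gives P = false.
That conflicts with the unit clause (P).
Neither S = true nor S = false works.
No assignment satisfies every clause.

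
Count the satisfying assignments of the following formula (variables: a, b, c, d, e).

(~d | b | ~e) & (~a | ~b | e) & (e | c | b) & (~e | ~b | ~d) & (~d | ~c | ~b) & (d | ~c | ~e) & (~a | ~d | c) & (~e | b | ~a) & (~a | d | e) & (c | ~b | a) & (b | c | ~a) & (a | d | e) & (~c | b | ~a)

There are 2^5 = 32 truth assignments over (a, b, c, d, e).
Split on b. With b = 1, the clauses containing b are satisfied and ~b drops from the rest; 1 of the 2^4 = 16 assignments to the other variables satisfy what remains.
With b = 0, by the same count on the reduced clause set, 2 assignments work.
(One model: a=F, b=F, c=F, d=F, e=T.)
Total: 1 + 2 = 3.

3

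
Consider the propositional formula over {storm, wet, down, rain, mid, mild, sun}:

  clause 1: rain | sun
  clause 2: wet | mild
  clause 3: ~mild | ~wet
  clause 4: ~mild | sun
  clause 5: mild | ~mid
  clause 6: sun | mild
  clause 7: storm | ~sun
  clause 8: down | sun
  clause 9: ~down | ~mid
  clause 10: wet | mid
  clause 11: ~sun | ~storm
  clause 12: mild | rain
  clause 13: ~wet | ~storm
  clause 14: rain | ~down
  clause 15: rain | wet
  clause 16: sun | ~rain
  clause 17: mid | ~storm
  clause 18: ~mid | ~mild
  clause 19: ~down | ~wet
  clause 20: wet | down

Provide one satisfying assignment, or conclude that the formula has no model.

Branch on rain: set rain = 1.
From the singleton clause (sun), sun = 1.
From the singleton clause (storm), storm = 1.
That conflicts with the unit clause (~storm).
That branch fails; take rain = 0 instead.
From the singleton clause (sun), sun = 1.
From the singleton clause (storm), storm = 1.
That conflicts with the unit clause (~storm).
Both values of rain lead to a conflict.

UNSATISFIABLE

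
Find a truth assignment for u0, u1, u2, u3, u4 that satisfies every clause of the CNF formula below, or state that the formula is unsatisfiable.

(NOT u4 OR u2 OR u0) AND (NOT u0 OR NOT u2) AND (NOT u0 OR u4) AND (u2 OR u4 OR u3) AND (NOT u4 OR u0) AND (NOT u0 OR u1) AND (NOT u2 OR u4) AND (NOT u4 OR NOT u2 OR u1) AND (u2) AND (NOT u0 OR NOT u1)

UNSATISFIABLE

The clause (u2) is unit, so u2 = true.
The clause (NOT u0) is unit, so u0 = false.
The clause (NOT u4) is unit, so u4 = false.
But (u4) is also a unit clause — contradiction.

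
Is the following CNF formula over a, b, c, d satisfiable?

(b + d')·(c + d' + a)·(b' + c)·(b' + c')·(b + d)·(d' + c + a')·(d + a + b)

Unsatisfiable

Suppose b = 1.
Unit clause (c) forces c = 1.
That conflicts with the unit clause (c').
Undo b and try b = 0.
Unit clause (d') forces d = 0.
That conflicts with the unit clause (d).
Either choice for b ends in contradiction.
No assignment satisfies every clause.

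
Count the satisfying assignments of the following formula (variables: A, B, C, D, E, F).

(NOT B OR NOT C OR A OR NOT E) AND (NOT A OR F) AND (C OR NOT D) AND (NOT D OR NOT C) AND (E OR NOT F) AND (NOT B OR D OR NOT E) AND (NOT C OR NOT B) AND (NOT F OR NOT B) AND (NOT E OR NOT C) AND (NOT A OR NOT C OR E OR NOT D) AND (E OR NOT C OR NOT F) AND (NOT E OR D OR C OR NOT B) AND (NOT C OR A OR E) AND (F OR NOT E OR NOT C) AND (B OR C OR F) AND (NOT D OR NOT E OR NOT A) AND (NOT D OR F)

There are 2^6 = 64 truth assignments over (A, B, C, D, E, F).
Split on A. With A = true, the clauses containing A are satisfied and NOT A drops from the rest; 1 of the 2^5 = 32 assignments to the other variables satisfy what remains.
With A = false, by the same count on the reduced clause set, 2 assignments work.
(One model: A=F, B=F, C=F, D=F, E=T, F=T.)
Total: 1 + 2 = 3.

3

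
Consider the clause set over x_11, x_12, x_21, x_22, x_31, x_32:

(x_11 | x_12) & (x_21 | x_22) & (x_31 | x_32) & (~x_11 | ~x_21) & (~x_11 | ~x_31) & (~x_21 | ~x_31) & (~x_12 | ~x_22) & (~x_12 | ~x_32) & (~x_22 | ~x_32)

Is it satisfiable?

Unsatisfiable

Branch on x_11: set x_11 = 1.
The clause (~x_21) is unit, so x_21 = 0.
The clause (x_22) is unit, so x_22 = 1.
The clause (~x_31) is unit, so x_31 = 0.
The clause (x_32) is unit, so x_32 = 1.
Now (~x_32) is unsatisfied and unit — conflict.
That branch fails; take x_11 = 0 instead.
The clause (x_12) is unit, so x_12 = 1.
The clause (~x_22) is unit, so x_22 = 0.
The clause (x_21) is unit, so x_21 = 1.
The clause (~x_31) is unit, so x_31 = 0.
The clause (x_32) is unit, so x_32 = 1.
Now (~x_32) is unsatisfied and unit — conflict.
Either choice for x_11 ends in contradiction.
No assignment satisfies every clause.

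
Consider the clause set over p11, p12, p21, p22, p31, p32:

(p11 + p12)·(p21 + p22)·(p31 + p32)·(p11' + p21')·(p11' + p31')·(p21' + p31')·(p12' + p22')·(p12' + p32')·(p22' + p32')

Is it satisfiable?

Unsatisfiable

Try p11 = 1.
Unit clause (p21') forces p21 = 0.
Unit clause (p22) forces p22 = 1.
Unit clause (p31') forces p31 = 0.
Unit clause (p32) forces p32 = 1.
Now (p32') is unsatisfied and unit — conflict.
Backtrack on p11: now try p11 = 0.
Unit clause (p12) forces p12 = 1.
Unit clause (p22') forces p22 = 0.
Unit clause (p21) forces p21 = 1.
Unit clause (p31') forces p31 = 0.
Unit clause (p32) forces p32 = 1.
Now (p32') is unsatisfied and unit — conflict.
Both values of p11 lead to a conflict.
No assignment satisfies every clause.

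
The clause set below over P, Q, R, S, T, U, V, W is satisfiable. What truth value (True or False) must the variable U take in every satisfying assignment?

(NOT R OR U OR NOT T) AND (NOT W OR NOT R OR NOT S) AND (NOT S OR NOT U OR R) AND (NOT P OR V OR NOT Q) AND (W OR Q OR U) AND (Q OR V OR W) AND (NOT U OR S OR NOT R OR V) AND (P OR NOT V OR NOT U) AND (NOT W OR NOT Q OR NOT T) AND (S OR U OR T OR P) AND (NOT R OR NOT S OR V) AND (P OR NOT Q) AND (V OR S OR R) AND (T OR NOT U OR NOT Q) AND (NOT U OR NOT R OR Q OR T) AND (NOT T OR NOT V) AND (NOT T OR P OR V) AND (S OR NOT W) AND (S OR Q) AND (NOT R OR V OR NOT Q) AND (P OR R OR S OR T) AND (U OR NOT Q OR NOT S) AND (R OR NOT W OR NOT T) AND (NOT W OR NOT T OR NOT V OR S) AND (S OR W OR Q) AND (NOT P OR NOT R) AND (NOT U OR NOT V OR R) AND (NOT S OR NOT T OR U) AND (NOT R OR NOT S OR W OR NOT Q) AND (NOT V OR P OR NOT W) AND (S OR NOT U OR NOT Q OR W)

Suppose U = true.
Case S = false:
(NOT W) alone gives W = false.
(Q) alone gives Q = true.
That conflicts with the unit clause (NOT Q).
Backtrack on S: now try S = true.
(R) alone gives R = true.
(NOT W) alone gives W = false.
(V) alone gives V = true.
(P) alone gives P = true.
That conflicts with the unit clause (NOT P).
Neither S = true nor S = false works.
So every satisfying assignment has U = False.

False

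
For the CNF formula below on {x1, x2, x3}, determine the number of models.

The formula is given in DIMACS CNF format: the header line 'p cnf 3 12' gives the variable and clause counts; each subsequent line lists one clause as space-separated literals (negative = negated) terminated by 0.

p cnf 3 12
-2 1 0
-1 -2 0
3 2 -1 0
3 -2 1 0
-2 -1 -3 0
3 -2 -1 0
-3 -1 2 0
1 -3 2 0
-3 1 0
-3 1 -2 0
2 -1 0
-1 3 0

1

There are 2^3 = 8 truth assignments over (x1, x2, x3).
Check each against the 12 clauses (columns in the order x1, x2, x3):
  F F F  ✓ satisfies all
  F F T  ✗ fails (x1 ∨ ¬x3 ∨ x2)
  F T F  ✗ fails (¬x2 ∨ x1)
  F T T  ✗ fails (¬x2 ∨ x1)
  T F F  ✗ fails (x3 ∨ x2 ∨ ¬x1)
  T F T  ✗ fails (¬x3 ∨ ¬x1 ∨ x2)
  T T F  ✗ fails (¬x1 ∨ ¬x2)
  T T T  ✗ fails (¬x1 ∨ ¬x2)
1 of the 8 rows is a model.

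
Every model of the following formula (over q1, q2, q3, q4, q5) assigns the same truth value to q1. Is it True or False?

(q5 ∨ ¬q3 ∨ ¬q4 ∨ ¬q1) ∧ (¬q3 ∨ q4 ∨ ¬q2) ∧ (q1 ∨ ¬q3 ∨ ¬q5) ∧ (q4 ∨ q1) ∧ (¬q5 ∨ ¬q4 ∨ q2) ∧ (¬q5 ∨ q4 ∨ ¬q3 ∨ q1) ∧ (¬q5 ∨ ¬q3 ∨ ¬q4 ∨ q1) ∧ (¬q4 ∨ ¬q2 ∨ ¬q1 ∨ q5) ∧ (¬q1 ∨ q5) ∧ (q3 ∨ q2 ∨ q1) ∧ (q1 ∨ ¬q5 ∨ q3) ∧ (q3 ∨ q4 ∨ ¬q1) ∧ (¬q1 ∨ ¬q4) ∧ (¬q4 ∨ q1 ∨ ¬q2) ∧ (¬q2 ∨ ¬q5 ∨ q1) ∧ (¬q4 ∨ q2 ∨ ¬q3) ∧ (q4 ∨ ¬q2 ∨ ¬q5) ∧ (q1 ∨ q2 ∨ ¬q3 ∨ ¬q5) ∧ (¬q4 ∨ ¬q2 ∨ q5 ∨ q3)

Suppose q1 = False.
Unit clause (q4) forces q4 = True.
Unit clause (¬q2) forces q2 = False.
Unit clause (¬q5) forces q5 = False.
Unit clause (q3) forces q3 = True.
But (¬q3) is also a unit clause — contradiction.
So every satisfying assignment has q1 = True.

True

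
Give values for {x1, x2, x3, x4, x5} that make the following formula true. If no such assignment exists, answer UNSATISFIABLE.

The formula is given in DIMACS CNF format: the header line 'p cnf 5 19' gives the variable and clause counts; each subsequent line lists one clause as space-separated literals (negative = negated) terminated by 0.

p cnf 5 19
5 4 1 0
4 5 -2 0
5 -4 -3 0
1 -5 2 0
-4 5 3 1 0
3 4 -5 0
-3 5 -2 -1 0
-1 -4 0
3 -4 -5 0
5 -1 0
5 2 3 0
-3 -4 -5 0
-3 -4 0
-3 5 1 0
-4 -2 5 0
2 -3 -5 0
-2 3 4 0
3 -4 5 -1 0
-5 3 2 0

x1=True, x2=True, x3=True, x4=False, x5=True

Suppose x1 = True.
Unit clause (¬x4) forces x4 = False.
Unit clause (x5) forces x5 = True.
Unit clause (x3) forces x3 = True.
Unit clause (x2) forces x2 = True.
This assignment satisfies each clause.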